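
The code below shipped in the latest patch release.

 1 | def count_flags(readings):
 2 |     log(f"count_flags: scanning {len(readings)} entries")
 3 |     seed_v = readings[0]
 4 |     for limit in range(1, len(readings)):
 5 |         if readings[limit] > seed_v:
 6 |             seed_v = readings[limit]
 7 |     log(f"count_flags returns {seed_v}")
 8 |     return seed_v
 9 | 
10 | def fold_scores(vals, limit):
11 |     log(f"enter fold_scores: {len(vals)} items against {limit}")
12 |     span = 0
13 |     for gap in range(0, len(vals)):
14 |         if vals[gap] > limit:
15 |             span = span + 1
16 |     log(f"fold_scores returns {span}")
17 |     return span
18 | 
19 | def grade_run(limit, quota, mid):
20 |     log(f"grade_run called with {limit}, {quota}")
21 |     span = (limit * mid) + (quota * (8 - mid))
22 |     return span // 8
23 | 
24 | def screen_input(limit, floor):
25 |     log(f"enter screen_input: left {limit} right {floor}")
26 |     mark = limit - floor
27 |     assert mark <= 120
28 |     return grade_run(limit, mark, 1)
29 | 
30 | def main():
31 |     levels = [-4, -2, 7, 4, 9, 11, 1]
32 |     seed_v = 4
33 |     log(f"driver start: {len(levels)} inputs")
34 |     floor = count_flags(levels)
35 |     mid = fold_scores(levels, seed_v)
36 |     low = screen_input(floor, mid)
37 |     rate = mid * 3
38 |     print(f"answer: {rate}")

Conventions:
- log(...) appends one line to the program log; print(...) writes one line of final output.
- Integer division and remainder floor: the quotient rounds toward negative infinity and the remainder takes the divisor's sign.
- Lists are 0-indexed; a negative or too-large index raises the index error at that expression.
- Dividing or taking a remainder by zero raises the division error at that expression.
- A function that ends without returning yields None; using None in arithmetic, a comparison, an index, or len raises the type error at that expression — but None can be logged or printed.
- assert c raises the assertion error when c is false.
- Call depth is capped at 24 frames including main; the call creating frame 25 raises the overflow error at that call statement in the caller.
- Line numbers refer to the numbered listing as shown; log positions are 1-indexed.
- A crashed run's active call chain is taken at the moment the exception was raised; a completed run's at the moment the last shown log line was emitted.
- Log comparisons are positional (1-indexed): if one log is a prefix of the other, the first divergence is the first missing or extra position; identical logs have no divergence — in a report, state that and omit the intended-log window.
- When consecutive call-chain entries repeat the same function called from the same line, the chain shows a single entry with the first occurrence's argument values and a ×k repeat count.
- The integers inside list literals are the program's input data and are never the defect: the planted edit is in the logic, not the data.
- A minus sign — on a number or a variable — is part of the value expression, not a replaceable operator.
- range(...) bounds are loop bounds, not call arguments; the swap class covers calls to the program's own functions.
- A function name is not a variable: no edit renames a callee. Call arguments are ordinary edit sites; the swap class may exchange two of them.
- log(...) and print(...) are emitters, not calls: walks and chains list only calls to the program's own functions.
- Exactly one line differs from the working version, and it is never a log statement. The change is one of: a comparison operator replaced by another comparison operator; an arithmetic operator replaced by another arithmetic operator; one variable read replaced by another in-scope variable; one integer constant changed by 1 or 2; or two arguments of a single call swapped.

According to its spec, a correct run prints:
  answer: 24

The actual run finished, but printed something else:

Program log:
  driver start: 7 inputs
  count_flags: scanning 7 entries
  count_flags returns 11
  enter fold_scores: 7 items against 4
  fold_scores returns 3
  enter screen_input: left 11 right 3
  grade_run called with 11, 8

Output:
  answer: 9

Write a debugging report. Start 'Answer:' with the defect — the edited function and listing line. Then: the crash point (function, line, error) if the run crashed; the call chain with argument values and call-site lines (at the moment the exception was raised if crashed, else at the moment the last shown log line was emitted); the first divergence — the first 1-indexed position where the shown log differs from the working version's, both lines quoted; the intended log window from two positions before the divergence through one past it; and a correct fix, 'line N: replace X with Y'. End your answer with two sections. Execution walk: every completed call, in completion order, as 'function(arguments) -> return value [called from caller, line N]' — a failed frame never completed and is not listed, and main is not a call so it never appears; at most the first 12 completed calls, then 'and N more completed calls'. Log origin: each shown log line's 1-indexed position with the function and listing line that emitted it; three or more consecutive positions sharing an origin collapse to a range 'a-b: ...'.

Answer: the defect is in main at line 37.
Key observation: Every logged value matches the working version; the printed result is what differs.
Call chain: main -> screen_input(11, 3) (called at line 36) -> grade_run(11, 8, 1) (called at line 28).
First divergence: none — the logs agree in full.
Execution walk:
  count_flags([-4, -2, 7, 4, 9, 11, 1]) -> 11  [called from main, line 34]
  fold_scores([-4, -2, 7, 4, 9, 11, 1], 4) -> 3  [called from main, line 35]
  grade_run(11, 8, 1) -> 8  [called from screen_input, line 28]
  screen_input(11, 3) -> 8  [called from main, line 36]
Origin of each log line:
  1: from main, line 33
  2: from count_flags, line 2
  3: from count_flags, line 7
  4: from fold_scores, line 11
  5: from fold_scores, line 16
  6: from screen_input, line 25
  7: from grade_run, line 20
A correct fix: line 37: replace `mid` with `low`.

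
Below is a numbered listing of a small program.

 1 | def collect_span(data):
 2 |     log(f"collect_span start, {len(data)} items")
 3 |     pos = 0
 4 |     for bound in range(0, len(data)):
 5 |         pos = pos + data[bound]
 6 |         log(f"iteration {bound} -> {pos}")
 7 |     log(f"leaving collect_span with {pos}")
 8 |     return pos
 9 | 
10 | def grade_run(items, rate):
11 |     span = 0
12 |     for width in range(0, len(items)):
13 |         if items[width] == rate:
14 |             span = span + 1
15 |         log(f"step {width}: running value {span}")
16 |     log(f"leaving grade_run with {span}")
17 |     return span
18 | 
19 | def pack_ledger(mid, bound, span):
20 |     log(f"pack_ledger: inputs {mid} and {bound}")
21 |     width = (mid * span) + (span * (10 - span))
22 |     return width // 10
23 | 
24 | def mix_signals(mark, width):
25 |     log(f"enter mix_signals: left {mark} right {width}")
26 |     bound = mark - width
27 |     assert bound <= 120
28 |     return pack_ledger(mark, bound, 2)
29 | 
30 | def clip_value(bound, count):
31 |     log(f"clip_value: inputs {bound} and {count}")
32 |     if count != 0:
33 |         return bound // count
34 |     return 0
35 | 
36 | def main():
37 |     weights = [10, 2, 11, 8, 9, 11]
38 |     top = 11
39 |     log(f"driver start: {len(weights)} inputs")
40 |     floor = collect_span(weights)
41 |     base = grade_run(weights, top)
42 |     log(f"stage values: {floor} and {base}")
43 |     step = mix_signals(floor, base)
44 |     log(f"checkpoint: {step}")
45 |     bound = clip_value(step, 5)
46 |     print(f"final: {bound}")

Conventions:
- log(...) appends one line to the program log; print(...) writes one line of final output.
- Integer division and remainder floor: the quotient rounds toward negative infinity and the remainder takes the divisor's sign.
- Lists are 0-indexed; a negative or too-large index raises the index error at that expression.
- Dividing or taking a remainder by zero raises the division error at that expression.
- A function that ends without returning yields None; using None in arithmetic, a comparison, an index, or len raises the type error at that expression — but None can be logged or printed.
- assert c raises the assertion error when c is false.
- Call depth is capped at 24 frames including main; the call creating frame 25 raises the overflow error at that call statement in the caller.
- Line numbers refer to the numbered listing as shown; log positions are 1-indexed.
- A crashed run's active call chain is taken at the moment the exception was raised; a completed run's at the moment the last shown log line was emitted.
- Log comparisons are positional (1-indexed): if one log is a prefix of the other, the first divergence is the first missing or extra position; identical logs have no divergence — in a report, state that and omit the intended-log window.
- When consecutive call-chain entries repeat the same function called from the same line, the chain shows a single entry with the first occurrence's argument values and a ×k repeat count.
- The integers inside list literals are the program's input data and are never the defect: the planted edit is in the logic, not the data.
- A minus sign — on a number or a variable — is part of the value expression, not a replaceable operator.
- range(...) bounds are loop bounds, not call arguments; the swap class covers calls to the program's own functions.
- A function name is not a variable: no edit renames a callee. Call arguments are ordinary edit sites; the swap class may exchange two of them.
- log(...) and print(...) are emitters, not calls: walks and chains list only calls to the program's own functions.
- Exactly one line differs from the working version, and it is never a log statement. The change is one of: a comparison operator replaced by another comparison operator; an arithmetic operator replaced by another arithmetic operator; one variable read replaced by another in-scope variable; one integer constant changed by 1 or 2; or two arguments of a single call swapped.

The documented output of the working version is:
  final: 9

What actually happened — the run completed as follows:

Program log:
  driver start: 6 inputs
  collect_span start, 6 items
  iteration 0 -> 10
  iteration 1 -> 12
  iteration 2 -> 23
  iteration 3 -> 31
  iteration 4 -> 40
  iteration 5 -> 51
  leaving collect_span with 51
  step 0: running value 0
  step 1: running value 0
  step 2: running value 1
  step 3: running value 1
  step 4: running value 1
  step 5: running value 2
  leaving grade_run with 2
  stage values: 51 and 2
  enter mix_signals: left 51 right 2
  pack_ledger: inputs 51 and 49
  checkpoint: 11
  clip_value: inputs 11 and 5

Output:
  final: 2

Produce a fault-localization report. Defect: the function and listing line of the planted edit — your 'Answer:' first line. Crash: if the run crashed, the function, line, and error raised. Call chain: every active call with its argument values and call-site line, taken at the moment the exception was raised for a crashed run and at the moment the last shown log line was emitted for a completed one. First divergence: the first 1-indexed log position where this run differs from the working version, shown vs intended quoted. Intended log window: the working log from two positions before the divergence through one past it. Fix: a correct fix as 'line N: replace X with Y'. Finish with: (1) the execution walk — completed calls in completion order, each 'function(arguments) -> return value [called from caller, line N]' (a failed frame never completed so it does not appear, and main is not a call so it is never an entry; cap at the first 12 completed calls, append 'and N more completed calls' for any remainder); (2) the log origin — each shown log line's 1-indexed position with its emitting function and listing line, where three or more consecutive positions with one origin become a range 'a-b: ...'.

Answer: the defect is in pack_ledger at line 21.
Key fact: Position 20 is the first bad log line: 'checkpoint: 11' should read 'checkpoint: 49'.
Call chain: main -> clip_value(11, 5) (called at line 45).
First divergence: position 20; shown 'checkpoint: 11' vs intended 'checkpoint: 49'.
Intended log window:
  18: enter mix_signals: left 51 right 2
  19: pack_ledger: inputs 51 and 49
  20: checkpoint: 49
  21: clip_value: inputs 49 and 5
Execution walk:
  collect_span([10, 2, 11, 8, 9, 11]) -> 51  [called from main, line 40]
  grade_run([10, 2, 11, 8, 9, 11], 11) -> 2  [called from main, line 41]
  pack_ledger(51, 49, 2) -> 11  [called from mix_signals, line 28]
  mix_signals(51, 2) -> 11  [called from main, line 43]
  clip_value(11, 5) -> 2  [called from main, line 45]
Log line origins:
  1 — main, line 39
  2 — collect_span, line 2
  3-8 — collect_span, line 6
  9 — collect_span, line 7
  10-15 — grade_run, line 15
  16 — grade_run, line 16
  17 — main, line 42
  18 — mix_signals, line 25
  19 — pack_ledger, line 20
  20 — main, line 44
  21 — clip_value, line 31
A correct fix: line 21: replace `span * (10 - span)` with `bound * (10 - span)`.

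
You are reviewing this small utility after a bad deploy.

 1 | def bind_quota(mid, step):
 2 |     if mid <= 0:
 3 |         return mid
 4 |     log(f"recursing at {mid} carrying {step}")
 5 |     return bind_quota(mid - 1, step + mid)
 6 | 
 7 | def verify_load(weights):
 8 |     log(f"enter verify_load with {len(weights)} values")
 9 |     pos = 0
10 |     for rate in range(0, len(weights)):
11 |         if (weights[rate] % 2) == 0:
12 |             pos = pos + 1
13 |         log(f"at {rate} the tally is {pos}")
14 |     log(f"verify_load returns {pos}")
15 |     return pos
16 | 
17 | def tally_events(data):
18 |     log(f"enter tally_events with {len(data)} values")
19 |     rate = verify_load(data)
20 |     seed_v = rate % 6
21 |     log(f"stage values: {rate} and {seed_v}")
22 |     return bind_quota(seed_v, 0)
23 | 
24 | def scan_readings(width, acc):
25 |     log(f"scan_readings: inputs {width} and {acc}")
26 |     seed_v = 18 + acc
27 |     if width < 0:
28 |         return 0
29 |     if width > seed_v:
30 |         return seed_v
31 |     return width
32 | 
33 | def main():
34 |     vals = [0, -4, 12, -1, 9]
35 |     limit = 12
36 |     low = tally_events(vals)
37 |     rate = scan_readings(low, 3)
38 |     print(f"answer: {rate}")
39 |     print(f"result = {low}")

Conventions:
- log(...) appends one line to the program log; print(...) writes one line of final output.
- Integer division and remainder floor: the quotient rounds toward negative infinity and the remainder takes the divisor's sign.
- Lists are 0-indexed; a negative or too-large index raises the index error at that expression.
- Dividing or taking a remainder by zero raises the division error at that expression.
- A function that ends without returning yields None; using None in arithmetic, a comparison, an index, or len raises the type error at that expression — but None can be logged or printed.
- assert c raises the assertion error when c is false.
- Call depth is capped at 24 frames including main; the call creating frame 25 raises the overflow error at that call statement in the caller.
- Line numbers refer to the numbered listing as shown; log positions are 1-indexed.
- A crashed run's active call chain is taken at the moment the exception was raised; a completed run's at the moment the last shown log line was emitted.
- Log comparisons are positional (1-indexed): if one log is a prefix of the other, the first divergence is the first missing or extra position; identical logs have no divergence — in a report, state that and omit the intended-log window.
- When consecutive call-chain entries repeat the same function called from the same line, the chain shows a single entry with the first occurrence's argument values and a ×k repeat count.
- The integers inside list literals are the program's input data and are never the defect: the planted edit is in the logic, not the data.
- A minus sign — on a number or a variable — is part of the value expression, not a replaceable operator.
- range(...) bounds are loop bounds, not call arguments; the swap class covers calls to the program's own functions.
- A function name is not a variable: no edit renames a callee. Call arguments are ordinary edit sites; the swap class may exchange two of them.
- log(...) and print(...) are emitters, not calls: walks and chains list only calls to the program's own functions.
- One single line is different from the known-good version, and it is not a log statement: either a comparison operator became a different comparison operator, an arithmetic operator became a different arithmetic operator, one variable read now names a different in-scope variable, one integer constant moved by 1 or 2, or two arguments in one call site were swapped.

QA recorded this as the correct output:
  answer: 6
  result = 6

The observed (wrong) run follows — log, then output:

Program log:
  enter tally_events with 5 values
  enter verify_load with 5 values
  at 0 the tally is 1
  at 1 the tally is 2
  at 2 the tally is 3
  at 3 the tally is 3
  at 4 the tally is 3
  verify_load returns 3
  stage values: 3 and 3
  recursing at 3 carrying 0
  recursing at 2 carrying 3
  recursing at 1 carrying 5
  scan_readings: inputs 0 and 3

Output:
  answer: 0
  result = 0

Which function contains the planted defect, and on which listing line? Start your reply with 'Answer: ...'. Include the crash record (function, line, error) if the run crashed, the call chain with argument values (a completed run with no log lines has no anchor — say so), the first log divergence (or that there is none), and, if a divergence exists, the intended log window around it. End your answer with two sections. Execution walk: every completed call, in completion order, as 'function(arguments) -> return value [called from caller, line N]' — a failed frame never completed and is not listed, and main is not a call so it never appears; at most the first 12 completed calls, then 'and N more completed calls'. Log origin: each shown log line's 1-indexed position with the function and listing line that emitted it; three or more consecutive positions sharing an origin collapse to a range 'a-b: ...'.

Answer: the defect is in bind_quota at line 3.
Core observation: The log first diverges at position 13: the faulty run prints 'scan_readings: inputs 0 and 3' where the working version prints 'scan_readings: inputs 6 and 3'.
Call chain: main -> scan_readings(0, 3) (called at line 37).
First divergence: position 13; shown 'scan_readings: inputs 0 and 3' vs intended 'scan_readings: inputs 6 and 3'.
Intended log window:
  11: recursing at 2 carrying 3
  12: recursing at 1 carrying 5
  13: scan_readings: inputs 6 and 3
Execution walk:
  verify_load([0, -4, 12, -1, 9]) -> 3  [called from tally_events, line 19]
  bind_quota(0, 6) -> 0  [called from bind_quota, line 5]
  bind_quota(1, 5) -> 0  [called from bind_quota, line 5]
  bind_quota(2, 3) -> 0  [called from bind_quota, line 5]
  bind_quota(3, 0) -> 0  [called from tally_events, line 22]
  tally_events([0, -4, 12, -1, 9]) -> 0  [called from main, line 36]
  scan_readings(0, 3) -> 0  [called from main, line 37]
Log origin:
  1: logged in tally_events at line 18
  2: logged in verify_load at line 8
  3-7: logged in verify_load at line 13
  8: logged in verify_load at line 14
  9: logged in tally_events at line 21
  10-12: logged in bind_quota at line 4
  13: logged in scan_readings at line 25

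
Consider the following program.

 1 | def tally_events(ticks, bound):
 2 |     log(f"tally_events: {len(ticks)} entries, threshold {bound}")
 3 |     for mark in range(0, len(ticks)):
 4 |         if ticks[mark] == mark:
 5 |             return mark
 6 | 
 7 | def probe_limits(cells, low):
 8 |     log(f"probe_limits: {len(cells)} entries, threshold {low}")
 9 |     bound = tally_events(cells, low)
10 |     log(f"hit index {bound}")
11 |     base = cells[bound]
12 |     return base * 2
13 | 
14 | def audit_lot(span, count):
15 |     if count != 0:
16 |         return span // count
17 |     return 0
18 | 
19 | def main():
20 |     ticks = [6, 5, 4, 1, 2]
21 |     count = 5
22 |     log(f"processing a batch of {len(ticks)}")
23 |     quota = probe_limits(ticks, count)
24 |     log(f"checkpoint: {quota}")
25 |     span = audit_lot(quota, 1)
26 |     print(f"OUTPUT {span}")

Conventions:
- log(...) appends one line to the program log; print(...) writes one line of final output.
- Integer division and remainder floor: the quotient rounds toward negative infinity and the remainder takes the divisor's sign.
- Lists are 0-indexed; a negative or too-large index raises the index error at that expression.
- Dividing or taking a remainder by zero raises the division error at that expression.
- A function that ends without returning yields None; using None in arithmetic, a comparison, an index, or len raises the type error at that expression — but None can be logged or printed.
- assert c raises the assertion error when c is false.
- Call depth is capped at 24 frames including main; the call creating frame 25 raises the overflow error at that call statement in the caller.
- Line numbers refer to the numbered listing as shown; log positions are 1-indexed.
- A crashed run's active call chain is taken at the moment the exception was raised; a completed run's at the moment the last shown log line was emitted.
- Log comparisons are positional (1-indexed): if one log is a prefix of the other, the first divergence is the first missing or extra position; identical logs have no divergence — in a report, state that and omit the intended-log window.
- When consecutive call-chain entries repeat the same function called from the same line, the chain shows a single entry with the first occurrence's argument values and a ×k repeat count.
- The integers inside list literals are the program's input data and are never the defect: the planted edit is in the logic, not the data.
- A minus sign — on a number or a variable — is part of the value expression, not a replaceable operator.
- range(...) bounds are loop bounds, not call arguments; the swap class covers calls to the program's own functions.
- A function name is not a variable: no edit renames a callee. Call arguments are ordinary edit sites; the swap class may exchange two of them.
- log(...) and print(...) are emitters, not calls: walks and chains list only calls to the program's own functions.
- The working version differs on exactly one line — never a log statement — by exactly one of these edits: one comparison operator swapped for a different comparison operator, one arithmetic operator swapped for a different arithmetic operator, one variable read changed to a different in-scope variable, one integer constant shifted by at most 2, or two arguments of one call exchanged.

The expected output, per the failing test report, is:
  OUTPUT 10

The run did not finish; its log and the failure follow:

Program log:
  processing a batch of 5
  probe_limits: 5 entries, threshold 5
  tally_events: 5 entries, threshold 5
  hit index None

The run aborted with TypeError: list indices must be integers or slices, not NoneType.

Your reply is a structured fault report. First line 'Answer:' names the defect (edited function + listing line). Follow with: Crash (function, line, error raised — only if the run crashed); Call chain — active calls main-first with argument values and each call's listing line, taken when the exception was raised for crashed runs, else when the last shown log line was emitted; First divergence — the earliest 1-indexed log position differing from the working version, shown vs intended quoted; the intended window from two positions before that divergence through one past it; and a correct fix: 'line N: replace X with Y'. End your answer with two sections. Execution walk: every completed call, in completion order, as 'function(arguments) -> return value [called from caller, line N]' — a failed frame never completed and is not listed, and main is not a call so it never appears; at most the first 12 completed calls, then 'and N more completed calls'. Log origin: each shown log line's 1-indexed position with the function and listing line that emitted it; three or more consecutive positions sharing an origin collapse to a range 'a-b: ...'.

Answer: the defect is in tally_events at line 4.
Key observation: Log line 4 is where behavior first shows: 'hit index None' appears instead of 'hit index 1'.
Crash: probe_limits, line 11, TypeError.
Call chain: main -> probe_limits([6, 5, 4, 1, 2], 5) (called at line 23).
First divergence: position 4; shown 'hit index None' vs intended 'hit index 1'.
Intended log window:
  2: probe_limits: 5 entries, threshold 5
  3: tally_events: 5 entries, threshold 5
  4: hit index 1
  5: checkpoint: 10
Execution walk:
  tally_events([6, 5, 4, 1, 2], 5) -> None  [called from probe_limits, line 9]
Log line origins:
  1: from main, line 22
  2: from probe_limits, line 8
  3: from tally_events, line 2
  4: from probe_limits, line 10
A correct fix: line 4: replace `ticks[mark] == mark` with `ticks[mark] == bound`.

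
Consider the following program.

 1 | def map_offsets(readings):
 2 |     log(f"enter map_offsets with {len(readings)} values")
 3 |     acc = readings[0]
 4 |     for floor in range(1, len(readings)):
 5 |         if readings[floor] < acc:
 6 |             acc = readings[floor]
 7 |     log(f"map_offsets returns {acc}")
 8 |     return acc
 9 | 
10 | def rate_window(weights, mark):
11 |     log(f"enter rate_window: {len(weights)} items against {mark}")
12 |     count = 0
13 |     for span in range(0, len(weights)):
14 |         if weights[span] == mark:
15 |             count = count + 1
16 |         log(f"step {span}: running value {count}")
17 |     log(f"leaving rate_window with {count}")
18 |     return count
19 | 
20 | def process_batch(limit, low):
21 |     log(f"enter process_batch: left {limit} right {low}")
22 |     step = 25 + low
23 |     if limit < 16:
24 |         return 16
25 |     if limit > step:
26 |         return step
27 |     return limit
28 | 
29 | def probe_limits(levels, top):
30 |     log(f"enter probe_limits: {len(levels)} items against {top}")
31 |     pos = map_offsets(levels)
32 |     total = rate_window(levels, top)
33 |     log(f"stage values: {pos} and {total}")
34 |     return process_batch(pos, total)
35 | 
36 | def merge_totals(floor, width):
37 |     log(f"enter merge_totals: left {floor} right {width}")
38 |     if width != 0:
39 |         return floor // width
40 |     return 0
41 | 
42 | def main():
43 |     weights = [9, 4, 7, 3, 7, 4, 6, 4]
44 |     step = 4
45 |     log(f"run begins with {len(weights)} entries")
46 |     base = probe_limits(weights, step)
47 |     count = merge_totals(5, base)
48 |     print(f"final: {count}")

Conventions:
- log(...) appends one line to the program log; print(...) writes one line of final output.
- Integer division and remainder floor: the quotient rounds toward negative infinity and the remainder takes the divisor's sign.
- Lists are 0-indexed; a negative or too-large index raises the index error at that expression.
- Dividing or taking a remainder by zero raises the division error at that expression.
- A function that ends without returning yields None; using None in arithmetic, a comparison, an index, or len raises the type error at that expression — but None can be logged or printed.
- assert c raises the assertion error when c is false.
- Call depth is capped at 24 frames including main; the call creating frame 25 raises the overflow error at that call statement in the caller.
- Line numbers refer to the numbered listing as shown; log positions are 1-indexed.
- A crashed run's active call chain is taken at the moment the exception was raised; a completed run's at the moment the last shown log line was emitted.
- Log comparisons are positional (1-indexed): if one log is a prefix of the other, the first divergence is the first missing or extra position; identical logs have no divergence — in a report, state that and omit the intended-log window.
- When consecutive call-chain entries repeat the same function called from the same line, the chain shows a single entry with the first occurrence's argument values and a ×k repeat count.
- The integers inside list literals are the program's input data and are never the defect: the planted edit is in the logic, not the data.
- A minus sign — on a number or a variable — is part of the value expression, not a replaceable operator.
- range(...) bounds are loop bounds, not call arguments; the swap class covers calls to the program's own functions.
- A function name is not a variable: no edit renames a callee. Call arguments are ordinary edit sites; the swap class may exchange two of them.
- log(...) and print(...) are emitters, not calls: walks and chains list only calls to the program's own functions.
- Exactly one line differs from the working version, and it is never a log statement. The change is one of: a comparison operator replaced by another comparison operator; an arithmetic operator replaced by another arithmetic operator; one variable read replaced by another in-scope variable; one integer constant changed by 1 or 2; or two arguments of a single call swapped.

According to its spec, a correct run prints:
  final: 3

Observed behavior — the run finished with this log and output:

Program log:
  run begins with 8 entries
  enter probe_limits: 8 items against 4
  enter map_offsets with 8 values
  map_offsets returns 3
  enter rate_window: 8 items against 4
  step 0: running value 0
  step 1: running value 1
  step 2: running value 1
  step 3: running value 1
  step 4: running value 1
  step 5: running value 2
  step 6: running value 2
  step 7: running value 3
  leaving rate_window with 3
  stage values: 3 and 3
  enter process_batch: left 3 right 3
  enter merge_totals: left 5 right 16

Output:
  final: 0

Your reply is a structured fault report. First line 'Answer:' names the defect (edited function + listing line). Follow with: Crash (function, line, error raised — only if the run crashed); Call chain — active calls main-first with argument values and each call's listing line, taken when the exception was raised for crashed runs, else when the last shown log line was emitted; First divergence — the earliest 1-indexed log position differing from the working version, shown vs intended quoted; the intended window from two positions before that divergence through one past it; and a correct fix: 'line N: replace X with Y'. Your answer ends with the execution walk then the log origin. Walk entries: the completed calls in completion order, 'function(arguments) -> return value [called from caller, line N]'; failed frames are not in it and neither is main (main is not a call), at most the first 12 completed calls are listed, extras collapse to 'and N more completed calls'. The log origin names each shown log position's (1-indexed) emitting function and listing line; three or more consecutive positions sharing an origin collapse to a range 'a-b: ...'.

Answer: the defect is in main at line 47.
Core observation: Position 17 is the first bad log line: 'enter merge_totals: left 5 right 16' should read 'enter merge_totals: left 16 right 5'.
Call chain: main -> merge_totals(5, 16) (called at line 47).
First divergence: position 17 — the shown line 'enter merge_totals: left 5 right 16' should read 'enter merge_totals: left 16 right 5'.
Intended log window:
  15: stage values: 3 and 3
  16: enter process_batch: left 3 right 3
  17: enter merge_totals: left 16 right 5
Execution walk:
  map_offsets([9, 4, 7, 3, 7, 4, 6, 4]) -> 3  [called from probe_limits, line 31]
  rate_window([9, 4, 7, 3, 7, 4, 6, 4], 4) -> 3  [called from probe_limits, line 32]
  process_batch(3, 3) -> 16  [called from probe_limits, line 34]
  probe_limits([9, 4, 7, 3, 7, 4, 6, 4], 4) -> 16  [called from main, line 46]
  merge_totals(5, 16) -> 0  [called from main, line 47]
Origin of each log line:
  1 — main, line 45
  2 — probe_limits, line 30
  3 — map_offsets, line 2
  4 — map_offsets, line 7
  5 — rate_window, line 11
  6-13 — rate_window, line 16
  14 — rate_window, line 17
  15 — probe_limits, line 33
  16 — process_batch, line 21
  17 — merge_totals, line 37
A correct fix: line 47: replace `merge_totals(5, base)` with `merge_totals(base, 5)`.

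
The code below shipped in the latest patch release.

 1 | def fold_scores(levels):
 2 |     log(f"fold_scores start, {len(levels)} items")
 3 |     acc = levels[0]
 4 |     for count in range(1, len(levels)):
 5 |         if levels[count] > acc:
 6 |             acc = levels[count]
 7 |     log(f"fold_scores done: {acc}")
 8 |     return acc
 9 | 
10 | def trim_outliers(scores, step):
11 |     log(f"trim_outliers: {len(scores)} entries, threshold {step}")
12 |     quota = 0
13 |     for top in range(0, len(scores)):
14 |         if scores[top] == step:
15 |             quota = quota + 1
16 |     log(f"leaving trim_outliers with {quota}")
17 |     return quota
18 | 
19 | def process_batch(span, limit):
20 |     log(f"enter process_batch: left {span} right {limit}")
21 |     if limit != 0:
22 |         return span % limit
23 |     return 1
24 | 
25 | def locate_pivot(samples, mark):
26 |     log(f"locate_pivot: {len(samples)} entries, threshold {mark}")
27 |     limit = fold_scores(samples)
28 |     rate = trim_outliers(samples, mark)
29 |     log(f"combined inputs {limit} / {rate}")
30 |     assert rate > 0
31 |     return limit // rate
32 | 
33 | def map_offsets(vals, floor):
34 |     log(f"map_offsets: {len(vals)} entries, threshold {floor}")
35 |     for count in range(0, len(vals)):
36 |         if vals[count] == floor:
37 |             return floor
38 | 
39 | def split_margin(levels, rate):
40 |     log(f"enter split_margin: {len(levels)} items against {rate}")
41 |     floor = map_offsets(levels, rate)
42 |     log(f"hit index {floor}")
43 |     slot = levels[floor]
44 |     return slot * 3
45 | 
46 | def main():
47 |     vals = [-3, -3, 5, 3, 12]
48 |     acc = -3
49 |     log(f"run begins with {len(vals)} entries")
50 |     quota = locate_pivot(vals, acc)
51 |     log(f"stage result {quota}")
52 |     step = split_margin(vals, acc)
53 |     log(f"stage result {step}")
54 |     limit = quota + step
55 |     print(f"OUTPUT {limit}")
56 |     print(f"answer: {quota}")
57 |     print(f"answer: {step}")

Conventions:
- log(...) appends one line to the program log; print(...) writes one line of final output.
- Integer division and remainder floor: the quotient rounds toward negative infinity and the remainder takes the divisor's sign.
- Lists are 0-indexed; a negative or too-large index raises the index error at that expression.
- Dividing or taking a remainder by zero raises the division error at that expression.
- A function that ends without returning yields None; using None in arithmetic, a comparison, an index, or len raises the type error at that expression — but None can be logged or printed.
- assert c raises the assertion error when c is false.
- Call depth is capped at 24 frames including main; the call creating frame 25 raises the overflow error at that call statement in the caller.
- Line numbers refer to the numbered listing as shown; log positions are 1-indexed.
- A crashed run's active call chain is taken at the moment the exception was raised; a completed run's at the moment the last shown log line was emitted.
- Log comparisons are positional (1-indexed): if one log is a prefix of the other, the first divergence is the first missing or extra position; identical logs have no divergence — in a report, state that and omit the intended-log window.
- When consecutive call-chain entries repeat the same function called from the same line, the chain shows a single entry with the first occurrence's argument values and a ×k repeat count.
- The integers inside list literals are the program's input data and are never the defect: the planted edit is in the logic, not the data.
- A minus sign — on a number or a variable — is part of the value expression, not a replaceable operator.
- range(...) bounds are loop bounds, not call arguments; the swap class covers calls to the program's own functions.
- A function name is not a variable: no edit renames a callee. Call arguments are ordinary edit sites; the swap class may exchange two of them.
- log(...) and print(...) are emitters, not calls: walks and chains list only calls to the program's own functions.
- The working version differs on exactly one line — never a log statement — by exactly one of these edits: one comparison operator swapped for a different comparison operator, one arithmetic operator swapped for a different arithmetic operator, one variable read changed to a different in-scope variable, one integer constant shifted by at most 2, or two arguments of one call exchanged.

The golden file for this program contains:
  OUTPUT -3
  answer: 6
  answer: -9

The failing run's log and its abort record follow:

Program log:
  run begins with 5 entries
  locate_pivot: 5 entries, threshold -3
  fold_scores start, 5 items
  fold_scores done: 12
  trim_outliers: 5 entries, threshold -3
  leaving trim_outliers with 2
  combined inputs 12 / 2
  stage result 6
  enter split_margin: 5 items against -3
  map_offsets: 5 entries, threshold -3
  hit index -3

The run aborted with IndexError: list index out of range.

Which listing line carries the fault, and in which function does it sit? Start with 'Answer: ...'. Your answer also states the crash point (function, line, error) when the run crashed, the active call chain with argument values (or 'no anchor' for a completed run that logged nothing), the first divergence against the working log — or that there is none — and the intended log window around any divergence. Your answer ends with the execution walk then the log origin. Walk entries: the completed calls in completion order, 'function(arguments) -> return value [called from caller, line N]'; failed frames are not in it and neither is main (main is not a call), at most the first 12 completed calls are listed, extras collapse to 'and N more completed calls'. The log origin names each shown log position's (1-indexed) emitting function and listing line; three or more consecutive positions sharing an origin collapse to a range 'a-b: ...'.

Answer: the defect is in map_offsets at line 37.
Key observation: Log line 11 is where behavior first shows: 'hit index -3' appears instead of 'hit index 0'.
Crash: split_margin, line 43, IndexError.
Call chain: main -> split_margin([-3, -3, 5, 3, 12], -3) (called at line 52).
First divergence: position 11 — shown 'hit index -3', intended 'hit index 0'.
Intended log window:
  9: enter split_margin: 5 items against -3
  10: map_offsets: 5 entries, threshold -3
  11: hit index 0
  12: stage result -9
Execution walk:
  fold_scores([-3, -3, 5, 3, 12]) -> 12  [called from locate_pivot, line 27]
  trim_outliers([-3, -3, 5, 3, 12], -3) -> 2  [called from locate_pivot, line 28]
  locate_pivot([-3, -3, 5, 3, 12], -3) -> 6  [called from main, line 50]
  map_offsets([-3, -3, 5, 3, 12], -3) -> -3  [called from split_margin, line 41]
Log origins:
  1: emitted by main (line 49)
  2: emitted by locate_pivot (line 26)
  3: emitted by fold_scores (line 2)
  4: emitted by fold_scores (line 7)
  5: emitted by trim_outliers (line 11)
  6: emitted by trim_outliers (line 16)
  7: emitted by locate_pivot (line 29)
  8: emitted by main (line 51)
  9: emitted by split_margin (line 40)
  10: emitted by map_offsets (line 34)
  11: emitted by split_margin (line 42)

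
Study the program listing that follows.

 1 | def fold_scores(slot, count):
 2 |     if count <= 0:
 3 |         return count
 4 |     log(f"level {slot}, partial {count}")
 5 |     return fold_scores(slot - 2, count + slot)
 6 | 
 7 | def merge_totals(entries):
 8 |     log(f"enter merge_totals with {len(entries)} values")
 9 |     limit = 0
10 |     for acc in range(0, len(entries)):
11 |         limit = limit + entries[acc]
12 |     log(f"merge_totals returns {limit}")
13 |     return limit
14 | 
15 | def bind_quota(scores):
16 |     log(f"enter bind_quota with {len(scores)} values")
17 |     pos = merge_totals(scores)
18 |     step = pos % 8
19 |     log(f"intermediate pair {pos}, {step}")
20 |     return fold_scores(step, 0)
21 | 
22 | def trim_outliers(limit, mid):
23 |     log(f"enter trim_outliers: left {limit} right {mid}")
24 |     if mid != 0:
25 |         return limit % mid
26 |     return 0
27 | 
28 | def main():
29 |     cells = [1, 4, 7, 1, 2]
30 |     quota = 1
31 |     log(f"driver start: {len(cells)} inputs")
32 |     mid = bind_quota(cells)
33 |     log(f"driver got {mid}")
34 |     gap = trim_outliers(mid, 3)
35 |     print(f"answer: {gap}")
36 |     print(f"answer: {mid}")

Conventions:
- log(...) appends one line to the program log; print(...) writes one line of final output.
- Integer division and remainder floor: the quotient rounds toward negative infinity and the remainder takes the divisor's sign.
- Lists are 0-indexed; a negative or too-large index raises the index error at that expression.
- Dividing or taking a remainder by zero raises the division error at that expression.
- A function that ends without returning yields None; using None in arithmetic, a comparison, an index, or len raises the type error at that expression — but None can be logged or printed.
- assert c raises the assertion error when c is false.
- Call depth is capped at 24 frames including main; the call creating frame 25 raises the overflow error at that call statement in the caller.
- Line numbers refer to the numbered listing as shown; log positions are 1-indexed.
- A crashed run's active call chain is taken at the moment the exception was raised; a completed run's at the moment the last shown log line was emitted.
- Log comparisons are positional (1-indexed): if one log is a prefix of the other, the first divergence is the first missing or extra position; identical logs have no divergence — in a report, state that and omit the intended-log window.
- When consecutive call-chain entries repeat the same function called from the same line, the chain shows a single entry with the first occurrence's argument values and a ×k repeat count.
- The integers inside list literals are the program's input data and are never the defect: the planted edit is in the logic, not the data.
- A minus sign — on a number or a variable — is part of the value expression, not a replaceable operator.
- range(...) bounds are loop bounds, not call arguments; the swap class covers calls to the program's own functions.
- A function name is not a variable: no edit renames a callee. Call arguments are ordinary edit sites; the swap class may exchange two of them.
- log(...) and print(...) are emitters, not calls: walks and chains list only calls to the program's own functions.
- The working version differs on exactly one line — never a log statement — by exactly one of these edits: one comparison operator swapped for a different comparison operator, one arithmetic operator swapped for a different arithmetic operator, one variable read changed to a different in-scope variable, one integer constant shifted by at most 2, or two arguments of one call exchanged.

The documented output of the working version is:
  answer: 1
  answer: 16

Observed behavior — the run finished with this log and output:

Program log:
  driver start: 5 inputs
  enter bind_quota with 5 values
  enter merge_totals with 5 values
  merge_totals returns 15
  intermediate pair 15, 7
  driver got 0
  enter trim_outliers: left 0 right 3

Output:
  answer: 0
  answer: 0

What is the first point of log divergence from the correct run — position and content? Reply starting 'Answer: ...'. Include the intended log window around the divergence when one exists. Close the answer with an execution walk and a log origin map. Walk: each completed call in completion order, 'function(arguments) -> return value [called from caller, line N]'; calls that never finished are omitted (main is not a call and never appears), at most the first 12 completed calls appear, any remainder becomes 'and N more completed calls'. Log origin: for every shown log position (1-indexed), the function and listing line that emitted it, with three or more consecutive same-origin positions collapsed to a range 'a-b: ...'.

Answer: position 6; shown 'driver got 0' vs intended 'level 7, partial 0'.
Intended log window:
  4: merge_totals returns 15
  5: intermediate pair 15, 7
  6: level 7, partial 0
  7: level 5, partial 7
Execution walk:
  merge_totals([1, 4, 7, 1, 2]) -> 15  [called from bind_quota, line 17]
  fold_scores(7, 0) -> 0  [called from bind_quota, line 20]
  bind_quota([1, 4, 7, 1, 2]) -> 0  [called from main, line 32]
  trim_outliers(0, 3) -> 0  [called from main, line 34]
Log origins:
  1: emitted by main (line 31)
  2: emitted by bind_quota (line 16)
  3: emitted by merge_totals (line 8)
  4: emitted by merge_totals (line 12)
  5: emitted by bind_quota (line 19)
  6: emitted by main (line 33)
  7: emitted by trim_outliers (line 23)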